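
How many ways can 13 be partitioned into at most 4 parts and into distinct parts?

18

Enumerating:
13
1 + 12
2 + 11
3 + 10
1 + 2 + 10
4 + 9
1 + 3 + 9
5 + 8
1 + 4 + 8
2 + 3 + 8
6 + 7
1 + 5 + 7
2 + 4 + 7
1 + 2 + 3 + 7
2 + 5 + 6
3 + 4 + 6
1 + 2 + 4 + 6
1 + 3 + 4 + 5
That's 18 in total.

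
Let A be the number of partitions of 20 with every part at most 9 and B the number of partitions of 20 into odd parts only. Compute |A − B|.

Partitions of 20 with every part at most 9: 488.
Partitions of 20 into odd parts only: 64.
|488 − 64| = 424.

424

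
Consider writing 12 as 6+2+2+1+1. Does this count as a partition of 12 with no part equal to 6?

The parts sum to 12, and the condition 'no summand equals 6' is violated.

No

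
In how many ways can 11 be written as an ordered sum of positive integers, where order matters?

1024

There are 10 gaps and each independently is a cut or not, giving 2^10 = 1024.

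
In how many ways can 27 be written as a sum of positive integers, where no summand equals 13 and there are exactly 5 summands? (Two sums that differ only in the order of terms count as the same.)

Counting exhaustively, 232 partitions satisfy the conditions.

232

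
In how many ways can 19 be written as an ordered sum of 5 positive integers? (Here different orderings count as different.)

By stars and bars with positive parts, the count is C(18,4) = 3060.

3060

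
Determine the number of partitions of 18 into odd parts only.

46

There are too many to list fully; the first 12 (by largest part) are:
17,1
15,3
15,1,1,1
13,5
13,3,1,1
13,1,1,1,1,1
11,7
11,5,1,1
11,3,3,1
11,3,1,1,1,1
11,1,1,1,1,1,1,1
9,9
…and 34 more, for 46 total.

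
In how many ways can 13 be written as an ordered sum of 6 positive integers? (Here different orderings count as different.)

792

A composition of 13 into 6 positive parts is chosen by placing 5 dividers among the 12 gaps between 13 units: C(12,5) = 792.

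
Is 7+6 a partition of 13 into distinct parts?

The parts sum to 13, and the condition 'all summands are distinct' holds.

Yes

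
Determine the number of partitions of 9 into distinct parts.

8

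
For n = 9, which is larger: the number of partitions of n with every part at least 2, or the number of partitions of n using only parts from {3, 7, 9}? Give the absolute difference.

6

Partitions of 9 with every part at least 2: 8.
Partitions of 9 using only parts from {3, 7, 9}: 2.
|8 − 2| = 6.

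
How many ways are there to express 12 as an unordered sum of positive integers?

Counting exhaustively, 77 partitions satisfy the conditions.

77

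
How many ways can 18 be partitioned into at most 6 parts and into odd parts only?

27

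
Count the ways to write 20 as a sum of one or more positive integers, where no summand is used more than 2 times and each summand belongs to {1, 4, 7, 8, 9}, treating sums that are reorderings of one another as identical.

Enumerating:
1, 1, 9, 9
4, 7, 9
4, 8, 8
1, 4, 7, 8
1, 1, 4, 7, 7

5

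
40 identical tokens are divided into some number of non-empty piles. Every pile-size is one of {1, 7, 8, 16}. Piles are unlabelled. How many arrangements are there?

There are too many to list fully; the first 12 (by largest part) are:
8+16+16
1+7+16+16
1+1+1+1+1+1+1+1+16+16
8+8+8+16
1+7+8+8+16
1+1+1+1+1+1+1+1+8+8+16
1+1+7+7+8+16
1+1+1+1+1+1+1+1+1+7+8+16
1+1+1+1+1+1+1+1+1+1+1+1+1+1+1+1+8+16
1+1+1+7+7+7+16
1+1+1+1+1+1+1+1+1+1+7+7+16
1+1+1+1+1+1+1+1+1+1+1+1+1+1+1+1+1+7+16
…and 22 more, for 34 total.

34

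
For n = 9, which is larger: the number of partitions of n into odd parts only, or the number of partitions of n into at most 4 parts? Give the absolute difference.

10

Partitions of 9 into odd parts only: 8.
Partitions of 9 into at most 4 parts: 18.
|8 − 18| = 10.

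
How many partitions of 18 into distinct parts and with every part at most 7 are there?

They are:
7,6,5
7,6,4,1
7,6,3,2
7,5,4,2
7,5,3,2,1
6,5,4,3
6,5,4,2,1
Counting gives 7.

7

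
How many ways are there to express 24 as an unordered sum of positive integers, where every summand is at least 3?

Enumerating by decreasing first part gives 110 partitions in all.

110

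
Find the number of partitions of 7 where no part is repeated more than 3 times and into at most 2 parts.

4

Listing the qualifying partitions of 7:
7
6+1
5+2
4+3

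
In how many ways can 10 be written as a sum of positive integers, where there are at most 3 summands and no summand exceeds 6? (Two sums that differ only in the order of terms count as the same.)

8

Listing the qualifying partitions of 10:
4,6
1,3,6
2,2,6
5,5
1,4,5
2,3,5
2,4,4
3,3,4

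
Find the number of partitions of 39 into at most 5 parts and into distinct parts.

Direct enumeration gives 731 partitions.

731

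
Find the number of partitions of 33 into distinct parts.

448

Direct enumeration gives 448 partitions.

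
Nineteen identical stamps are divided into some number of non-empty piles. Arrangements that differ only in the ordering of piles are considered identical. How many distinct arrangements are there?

490

There are 490 such partitions.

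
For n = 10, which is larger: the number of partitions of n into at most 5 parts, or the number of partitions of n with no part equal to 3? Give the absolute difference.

Partitions of 10 into at most 5 parts: 30.
Partitions of 10 with no part equal to 3: 27.
|30 − 27| = 3.

3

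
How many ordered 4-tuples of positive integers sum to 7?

20

Place 3 bars in the 6 internal gaps of a row of 7 dots: C(6,3) = 20.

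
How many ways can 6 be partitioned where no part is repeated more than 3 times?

9

Listing the qualifying partitions of 6:
6
5+1
4+2
4+1+1
3+3
3+2+1
3+1+1+1
2+2+2
2+2+1+1
Counting gives 9.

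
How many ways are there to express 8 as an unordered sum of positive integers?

Listing the qualifying partitions of 8:
8
1, 7
2, 6
1, 1, 6
3, 5
1, 2, 5
1, 1, 1, 5
4, 4
1, 3, 4
2, 2, 4
1, 1, 2, 4
1, 1, 1, 1, 4
2, 3, 3
1, 1, 3, 3
1, 2, 2, 3
1, 1, 1, 2, 3
1, 1, 1, 1, 1, 3
2, 2, 2, 2
1, 1, 2, 2, 2
1, 1, 1, 1, 2, 2
1, 1, 1, 1, 1, 1, 2
1, 1, 1, 1, 1, 1, 1, 1

22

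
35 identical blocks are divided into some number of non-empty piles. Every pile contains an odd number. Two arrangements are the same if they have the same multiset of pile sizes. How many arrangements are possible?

585

Counting exhaustively, 585 partitions satisfy the conditions.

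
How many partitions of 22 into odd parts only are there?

Counting exhaustively, 89 partitions satisfy the conditions.

89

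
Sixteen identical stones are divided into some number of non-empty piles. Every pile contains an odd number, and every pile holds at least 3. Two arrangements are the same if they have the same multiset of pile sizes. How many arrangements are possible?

5

Listing the qualifying partitions of 16:
13,3
11,5
9,7
7,3,3,3
5,5,3,3
That's 5 in total.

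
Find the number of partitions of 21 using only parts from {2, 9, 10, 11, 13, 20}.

5

Enumerating:
2,2,2,2,13
10,11
2,2,2,2,2,11
2,9,10
2,2,2,2,2,2,9
That's 5 in total.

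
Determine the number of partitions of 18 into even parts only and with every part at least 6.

4

Enumerating:
18
12 + 6
10 + 8
6 + 6 + 6
That's 4 in total.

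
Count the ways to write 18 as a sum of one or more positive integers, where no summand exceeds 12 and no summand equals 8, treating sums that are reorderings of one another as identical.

Counting exhaustively, 324 partitions satisfy the conditions.

324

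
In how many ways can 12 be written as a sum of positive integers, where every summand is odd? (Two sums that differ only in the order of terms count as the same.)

They are:
1, 11
3, 9
1, 1, 1, 9
5, 7
1, 1, 3, 7
1, 1, 1, 1, 1, 7
1, 1, 5, 5
1, 3, 3, 5
1, 1, 1, 1, 3, 5
1, 1, 1, 1, 1, 1, 1, 5
3, 3, 3, 3
1, 1, 1, 3, 3, 3
1, 1, 1, 1, 1, 1, 3, 3
1, 1, 1, 1, 1, 1, 1, 1, 1, 3
1, 1, 1, 1, 1, 1, 1, 1, 1, 1, 1, 1

15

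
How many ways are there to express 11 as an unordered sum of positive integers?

56

A partial list (first 12 by largest part):
11
1, 10
2, 9
1, 1, 9
3, 8
1, 2, 8
1, 1, 1, 8
4, 7
1, 3, 7
2, 2, 7
1, 1, 2, 7
1, 1, 1, 1, 7
…and 44 more, for 56 total.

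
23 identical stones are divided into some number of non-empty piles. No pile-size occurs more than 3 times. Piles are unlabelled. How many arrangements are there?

Direct enumeration gives 592 partitions.

592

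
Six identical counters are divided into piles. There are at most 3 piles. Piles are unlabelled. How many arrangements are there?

Enumerating:
6
5+1
4+2
4+1+1
3+3
3+2+1
2+2+2
That's 7 in total.

7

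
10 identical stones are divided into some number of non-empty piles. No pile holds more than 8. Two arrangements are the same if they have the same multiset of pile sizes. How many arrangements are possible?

There are too many to list fully; the first 12 (by largest part) are:
8,2
8,1,1
7,3
7,2,1
7,1,1,1
6,4
6,3,1
6,2,2
6,2,1,1
6,1,1,1,1
5,5
5,4,1
…and 28 more, for 40 total.

40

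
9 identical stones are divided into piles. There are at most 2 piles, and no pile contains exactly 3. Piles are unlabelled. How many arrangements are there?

4

Enumerating:
9
8,1
7,2
5,4
That's 4 in total.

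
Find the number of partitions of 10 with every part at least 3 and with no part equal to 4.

Enumerating:
10
3+7
5+5
That's 3 in total.

3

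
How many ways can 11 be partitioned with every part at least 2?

Listing the qualifying partitions of 11:
11
9+2
8+3
7+4
7+2+2
6+5
6+3+2
5+4+2
5+3+3
5+2+2+2
4+4+3
4+3+2+2
3+3+3+2
3+2+2+2+2

14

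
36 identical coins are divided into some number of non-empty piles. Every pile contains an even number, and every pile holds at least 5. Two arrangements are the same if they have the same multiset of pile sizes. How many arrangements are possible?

There are too many to list fully; the first 12 (by largest part) are:
36
30+6
28+8
26+10
24+12
24+6+6
22+14
22+8+6
20+16
20+10+6
20+8+8
18+18
…and 21 more, for 33 total.

33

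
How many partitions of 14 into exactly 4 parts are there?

23

Enumerating:
11, 1, 1, 1
10, 2, 1, 1
9, 3, 1, 1
9, 2, 2, 1
8, 4, 1, 1
8, 3, 2, 1
8, 2, 2, 2
7, 5, 1, 1
7, 4, 2, 1
7, 3, 3, 1
7, 3, 2, 2
6, 6, 1, 1
6, 5, 2, 1
6, 4, 3, 1
6, 4, 2, 2
6, 3, 3, 2
5, 5, 3, 1
5, 5, 2, 2
5, 4, 4, 1
5, 4, 3, 2
5, 3, 3, 3
4, 4, 4, 2
4, 4, 3, 3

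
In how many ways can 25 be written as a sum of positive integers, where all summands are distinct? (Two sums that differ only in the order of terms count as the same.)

142

There are 142 such partitions.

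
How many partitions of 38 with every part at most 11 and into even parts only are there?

164

There are 164 such partitions.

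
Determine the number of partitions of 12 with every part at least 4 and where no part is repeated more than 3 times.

5

They are:
12
8,4
7,5
6,6
4,4,4
Counting gives 5.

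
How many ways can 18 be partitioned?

385

Direct enumeration gives 385 partitions.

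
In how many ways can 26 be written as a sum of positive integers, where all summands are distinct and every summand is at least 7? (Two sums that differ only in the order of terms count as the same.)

The partitions of 26 that satisfy the conditions:
26
7 + 19
8 + 18
9 + 17
10 + 16
11 + 15
12 + 14
7 + 8 + 11
7 + 9 + 10
That's 9 in total.

9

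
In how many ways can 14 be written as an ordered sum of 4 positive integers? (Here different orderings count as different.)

A composition of 14 into 4 positive parts is chosen by placing 3 dividers among the 13 gaps between 14 units: C(13,3) = 286.

286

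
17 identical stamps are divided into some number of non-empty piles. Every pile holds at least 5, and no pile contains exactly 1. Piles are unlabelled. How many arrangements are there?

The partitions of 17 that satisfy the conditions:
17
12 + 5
11 + 6
10 + 7
9 + 8
7 + 5 + 5
6 + 6 + 5

7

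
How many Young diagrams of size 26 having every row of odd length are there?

Direct enumeration gives 165 partitions.

165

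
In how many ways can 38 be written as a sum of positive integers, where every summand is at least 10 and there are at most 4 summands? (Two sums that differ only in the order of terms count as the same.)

21

Enumerating:
38
10+28
11+27
12+26
13+25
14+24
15+23
16+22
17+21
18+20
19+19
10+10+18
10+11+17
10+12+16
11+11+16
10+13+15
11+12+15
10+14+14
11+13+14
12+12+14
12+13+13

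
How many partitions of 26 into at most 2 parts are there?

14

Listing the qualifying partitions of 26:
26
1 + 25
2 + 24
3 + 23
4 + 22
5 + 21
6 + 20
7 + 19
8 + 18
9 + 17
10 + 16
11 + 15
12 + 14
13 + 13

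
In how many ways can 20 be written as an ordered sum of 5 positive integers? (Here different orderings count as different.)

3876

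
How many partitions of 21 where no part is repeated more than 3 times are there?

395

Direct enumeration gives 395 partitions.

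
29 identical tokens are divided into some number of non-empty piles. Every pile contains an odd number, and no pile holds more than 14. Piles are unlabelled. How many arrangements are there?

Counting exhaustively, 195 partitions satisfy the conditions.

195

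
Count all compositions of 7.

64

There are 6 gaps and each independently is a cut or not, giving 2^6 = 64.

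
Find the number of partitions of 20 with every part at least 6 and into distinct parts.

5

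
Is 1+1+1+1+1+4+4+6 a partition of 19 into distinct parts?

The parts sum to 19, and the condition 'all summands are distinct' is violated.

No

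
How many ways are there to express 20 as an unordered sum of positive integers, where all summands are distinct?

64

A partial list (first 12 by largest part):
20
1,19
2,18
3,17
1,2,17
4,16
1,3,16
5,15
1,4,15
2,3,15
6,14
1,5,14
…and 52 more, for 64 total.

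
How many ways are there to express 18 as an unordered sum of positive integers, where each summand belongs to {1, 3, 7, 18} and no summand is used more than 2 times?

2

Enumerating:
18
7 + 7 + 3 + 1
Counting gives 2.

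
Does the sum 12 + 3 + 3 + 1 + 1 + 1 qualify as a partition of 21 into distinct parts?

The parts sum to 21, and the condition 'all summands are distinct' is violated.

No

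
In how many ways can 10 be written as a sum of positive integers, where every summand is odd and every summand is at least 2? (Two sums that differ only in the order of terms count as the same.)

2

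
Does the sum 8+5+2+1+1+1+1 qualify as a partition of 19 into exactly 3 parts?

The parts sum to 19, and the condition 'there are exactly 3 summands' is violated.

No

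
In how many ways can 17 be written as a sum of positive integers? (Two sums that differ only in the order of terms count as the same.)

297

Systematic enumeration (by largest part, then next-largest, …) yields 297.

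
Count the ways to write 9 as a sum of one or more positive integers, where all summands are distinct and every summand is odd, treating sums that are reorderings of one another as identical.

2

They are:
9
5, 3, 1
Counting gives 2.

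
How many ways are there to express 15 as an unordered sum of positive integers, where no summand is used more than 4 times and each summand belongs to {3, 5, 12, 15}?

3

Enumerating:
15
3, 12
5, 5, 5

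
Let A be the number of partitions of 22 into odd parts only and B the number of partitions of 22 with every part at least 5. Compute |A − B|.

Partitions of 22 into odd parts only: 89.
Partitions of 22 with every part at least 5: 18.
|89 − 18| = 71.

71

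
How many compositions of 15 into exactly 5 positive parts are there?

Place 4 bars in the 14 internal gaps of a row of 15 dots: C(14,4) = 1001.

1001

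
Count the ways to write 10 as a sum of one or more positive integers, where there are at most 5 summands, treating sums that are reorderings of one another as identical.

30

There are too many to list fully; the first 12 (by largest part) are:
10
9, 1
8, 2
8, 1, 1
7, 3
7, 2, 1
7, 1, 1, 1
6, 4
6, 3, 1
6, 2, 2
6, 2, 1, 1
6, 1, 1, 1, 1
…and 18 more, for 30 total.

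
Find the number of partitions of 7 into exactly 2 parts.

The partitions of 7 that satisfy the conditions:
6,1
5,2
4,3

3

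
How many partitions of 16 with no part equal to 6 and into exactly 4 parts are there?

26

There are too many to list fully; the first 12 (by largest part) are:
13, 1, 1, 1
12, 2, 1, 1
11, 3, 1, 1
11, 2, 2, 1
10, 4, 1, 1
10, 3, 2, 1
10, 2, 2, 2
9, 5, 1, 1
9, 4, 2, 1
9, 3, 3, 1
9, 3, 2, 2
8, 5, 2, 1
…and 14 more, for 26 total.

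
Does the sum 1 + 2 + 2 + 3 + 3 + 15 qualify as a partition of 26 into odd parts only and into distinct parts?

The parts sum to 26, and the condition 'every summand is odd' is violated.

No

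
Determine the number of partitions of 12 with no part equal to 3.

There are too many to list fully; the first 12 (by largest part) are:
12
1,11
2,10
1,1,10
1,2,9
1,1,1,9
4,8
2,2,8
1,1,2,8
1,1,1,1,8
5,7
1,4,7
…and 35 more, for 47 total.

47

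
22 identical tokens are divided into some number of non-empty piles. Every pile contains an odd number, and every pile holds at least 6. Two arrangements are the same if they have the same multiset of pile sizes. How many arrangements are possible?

3

They are:
15+7
13+9
11+11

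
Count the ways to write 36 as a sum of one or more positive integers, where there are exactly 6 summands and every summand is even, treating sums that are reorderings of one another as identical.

58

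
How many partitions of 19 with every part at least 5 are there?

10

Listing the qualifying partitions of 19:
19
14+5
13+6
12+7
11+8
10+9
9+5+5
8+6+5
7+7+5
7+6+6
Counting gives 10.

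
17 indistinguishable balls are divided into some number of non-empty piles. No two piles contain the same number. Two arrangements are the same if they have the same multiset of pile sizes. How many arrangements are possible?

A partial list (first 12 by largest part):
17
16+1
15+2
14+3
14+2+1
13+4
13+3+1
12+5
12+4+1
12+3+2
11+6
11+5+1
…and 26 more, for 38 total.

38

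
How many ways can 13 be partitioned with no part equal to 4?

Enumerating by decreasing first part gives 71 partitions in all.

71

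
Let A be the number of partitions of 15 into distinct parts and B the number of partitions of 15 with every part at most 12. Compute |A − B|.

145

Partitions of 15 into distinct parts: 27.
Partitions of 15 with every part at most 12: 172.
|27 − 172| = 145.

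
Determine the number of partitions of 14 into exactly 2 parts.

They are:
13,1
12,2
11,3
10,4
9,5
8,6
7,7
Counting gives 7.

7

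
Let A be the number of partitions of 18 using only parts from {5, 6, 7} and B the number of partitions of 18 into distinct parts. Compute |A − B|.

44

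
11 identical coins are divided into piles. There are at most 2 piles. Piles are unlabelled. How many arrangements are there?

6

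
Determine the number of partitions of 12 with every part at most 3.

Listing the qualifying partitions of 12:
3,3,3,3
3,3,3,2,1
3,3,3,1,1,1
3,3,2,2,2
3,3,2,2,1,1
3,3,2,1,1,1,1
3,3,1,1,1,1,1,1
3,2,2,2,2,1
3,2,2,2,1,1,1
3,2,2,1,1,1,1,1
3,2,1,1,1,1,1,1,1
3,1,1,1,1,1,1,1,1,1
2,2,2,2,2,2
2,2,2,2,2,1,1
2,2,2,2,1,1,1,1
2,2,2,1,1,1,1,1,1
2,2,1,1,1,1,1,1,1,1
2,1,1,1,1,1,1,1,1,1,1
1,1,1,1,1,1,1,1,1,1,1,1

19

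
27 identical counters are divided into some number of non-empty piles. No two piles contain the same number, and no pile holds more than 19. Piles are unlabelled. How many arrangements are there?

173

Systematic enumeration (by largest part, then next-largest, …) yields 173.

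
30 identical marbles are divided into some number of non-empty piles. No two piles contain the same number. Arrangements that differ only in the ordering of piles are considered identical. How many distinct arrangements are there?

296

Counting exhaustively, 296 partitions satisfy the conditions.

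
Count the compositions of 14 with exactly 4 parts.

Equivalently, choose which 3 of the 13 gaps become plus signs: C(13,3) = 286.

286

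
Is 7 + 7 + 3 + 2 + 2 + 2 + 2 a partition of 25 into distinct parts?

No

The parts sum to 25, and the condition 'all summands are distinct' is violated.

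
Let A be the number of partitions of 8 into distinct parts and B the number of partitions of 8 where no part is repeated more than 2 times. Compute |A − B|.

Partitions of 8 into distinct parts: 6.
Partitions of 8 where no part is repeated more than 2 times: 13.
|6 − 13| = 7.

7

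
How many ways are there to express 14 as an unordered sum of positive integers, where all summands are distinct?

Listing the qualifying partitions of 14:
14
13,1
12,2
11,3
11,2,1
10,4
10,3,1
9,5
9,4,1
9,3,2
8,6
8,5,1
8,4,2
8,3,2,1
7,6,1
7,5,2
7,4,3
7,4,2,1
6,5,3
6,5,2,1
6,4,3,1
5,4,3,2

22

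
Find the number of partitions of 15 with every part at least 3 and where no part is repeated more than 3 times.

16

Listing the qualifying partitions of 15:
15
12 + 3
11 + 4
10 + 5
9 + 6
9 + 3 + 3
8 + 7
8 + 4 + 3
7 + 5 + 3
7 + 4 + 4
6 + 6 + 3
6 + 5 + 4
6 + 3 + 3 + 3
5 + 5 + 5
5 + 4 + 3 + 3
4 + 4 + 4 + 3
That's 16 in total.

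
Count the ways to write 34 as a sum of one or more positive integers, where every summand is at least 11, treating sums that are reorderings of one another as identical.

9

The partitions of 34 that satisfy the conditions:
34
23 + 11
22 + 12
21 + 13
20 + 14
19 + 15
18 + 16
17 + 17
12 + 11 + 11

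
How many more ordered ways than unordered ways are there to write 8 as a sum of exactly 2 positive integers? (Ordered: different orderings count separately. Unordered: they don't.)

3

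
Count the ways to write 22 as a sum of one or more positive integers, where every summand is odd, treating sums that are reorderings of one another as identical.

89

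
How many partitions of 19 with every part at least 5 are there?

10

Enumerating:
19
14 + 5
13 + 6
12 + 7
11 + 8
10 + 9
9 + 5 + 5
8 + 6 + 5
7 + 7 + 5
7 + 6 + 6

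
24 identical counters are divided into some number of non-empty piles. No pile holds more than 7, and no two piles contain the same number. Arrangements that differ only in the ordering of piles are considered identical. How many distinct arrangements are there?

They are:
7, 6, 5, 4, 2
7, 6, 5, 3, 2, 1

2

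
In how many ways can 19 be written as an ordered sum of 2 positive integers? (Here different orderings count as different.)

Equivalently, choose which 1 of the 18 gaps become plus signs: C(18,1) = 18.

18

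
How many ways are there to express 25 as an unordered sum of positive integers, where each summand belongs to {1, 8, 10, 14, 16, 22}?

13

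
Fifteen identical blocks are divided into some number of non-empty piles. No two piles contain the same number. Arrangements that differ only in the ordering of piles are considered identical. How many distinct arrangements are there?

27

There are too many to list fully; the first 12 (by largest part) are:
15
14, 1
13, 2
12, 3
12, 2, 1
11, 4
11, 3, 1
10, 5
10, 4, 1
10, 3, 2
9, 6
9, 5, 1
…and 15 more, for 27 total.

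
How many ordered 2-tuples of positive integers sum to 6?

5

Place 1 bars in the 5 internal gaps of a row of 6 dots: C(5,1) = 5.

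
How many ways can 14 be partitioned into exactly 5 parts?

Listing the qualifying partitions of 14:
1+1+1+1+10
1+1+1+2+9
1+1+1+3+8
1+1+2+2+8
1+1+1+4+7
1+1+2+3+7
1+2+2+2+7
1+1+1+5+6
1+1+2+4+6
1+1+3+3+6
1+2+2+3+6
2+2+2+2+6
1+1+2+5+5
1+1+3+4+5
1+2+2+4+5
1+2+3+3+5
2+2+2+3+5
1+1+4+4+4
1+2+3+4+4
2+2+2+4+4
1+3+3+3+4
2+2+3+3+4
2+3+3+3+3
That's 23 in total.

23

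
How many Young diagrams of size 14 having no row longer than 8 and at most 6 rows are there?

71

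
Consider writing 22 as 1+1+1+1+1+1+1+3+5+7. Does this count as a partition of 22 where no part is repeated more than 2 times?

The parts sum to 22, and the condition 'no summand is used more than 2 times' is violated.

No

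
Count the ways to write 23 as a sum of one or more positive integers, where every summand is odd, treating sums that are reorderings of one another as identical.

Enumerating by decreasing first part gives 104 partitions in all.

104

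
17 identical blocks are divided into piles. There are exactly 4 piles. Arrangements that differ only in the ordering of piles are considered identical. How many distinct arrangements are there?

There are too many to list fully; the first 12 (by largest part) are:
14,1,1,1
13,2,1,1
12,3,1,1
12,2,2,1
11,4,1,1
11,3,2,1
11,2,2,2
10,5,1,1
10,4,2,1
10,3,3,1
10,3,2,2
9,6,1,1
…and 27 more, for 39 total.

39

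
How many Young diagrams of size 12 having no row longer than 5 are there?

47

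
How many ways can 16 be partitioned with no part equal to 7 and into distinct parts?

25

Enumerating:
16
1 + 15
2 + 14
3 + 13
1 + 2 + 13
4 + 12
1 + 3 + 12
5 + 11
1 + 4 + 11
2 + 3 + 11
6 + 10
1 + 5 + 10
2 + 4 + 10
1 + 2 + 3 + 10
1 + 6 + 9
2 + 5 + 9
3 + 4 + 9
1 + 2 + 4 + 9
2 + 6 + 8
3 + 5 + 8
1 + 2 + 5 + 8
1 + 3 + 4 + 8
1 + 4 + 5 + 6
2 + 3 + 5 + 6
1 + 2 + 3 + 4 + 6
Counting gives 25.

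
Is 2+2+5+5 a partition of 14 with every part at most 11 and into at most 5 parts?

Yes

The parts sum to 14, and the condition 'no summand exceeds 11' holds; the condition 'there are at most 5 summands' holds.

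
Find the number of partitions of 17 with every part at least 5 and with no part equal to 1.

Enumerating:
17
12+5
11+6
10+7
9+8
7+5+5
6+6+5
Counting gives 7.

7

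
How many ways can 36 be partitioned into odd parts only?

668

Systematic enumeration (by largest part, then next-largest, …) yields 668.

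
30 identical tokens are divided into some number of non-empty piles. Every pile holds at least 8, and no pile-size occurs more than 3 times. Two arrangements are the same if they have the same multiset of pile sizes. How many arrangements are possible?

The partitions of 30 that satisfy the conditions:
30
8,22
9,21
10,20
11,19
12,18
13,17
14,16
15,15
8,8,14
8,9,13
8,10,12
9,9,12
8,11,11
9,10,11
10,10,10
That's 16 in total.

16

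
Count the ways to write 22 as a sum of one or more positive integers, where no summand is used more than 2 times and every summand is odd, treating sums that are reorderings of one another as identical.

They are:
21 + 1
19 + 3
17 + 5
17 + 3 + 1 + 1
15 + 7
15 + 5 + 1 + 1
15 + 3 + 3 + 1
13 + 9
13 + 7 + 1 + 1
13 + 5 + 3 + 1
11 + 11
11 + 9 + 1 + 1
11 + 7 + 3 + 1
11 + 5 + 5 + 1
11 + 5 + 3 + 3
9 + 9 + 3 + 1
9 + 7 + 5 + 1
9 + 7 + 3 + 3
9 + 5 + 5 + 3
9 + 5 + 3 + 3 + 1 + 1
7 + 7 + 5 + 3
7 + 7 + 3 + 3 + 1 + 1
7 + 5 + 5 + 3 + 1 + 1

23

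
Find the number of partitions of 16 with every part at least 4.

Enumerating:
16
4,12
5,11
6,10
7,9
8,8
4,4,8
4,5,7
4,6,6
5,5,6
4,4,4,4
Counting gives 11.

11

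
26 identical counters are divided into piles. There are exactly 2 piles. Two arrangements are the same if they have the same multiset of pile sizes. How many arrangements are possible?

They are:
25 + 1
24 + 2
23 + 3
22 + 4
21 + 5
20 + 6
19 + 7
18 + 8
17 + 9
16 + 10
15 + 11
14 + 12
13 + 13

13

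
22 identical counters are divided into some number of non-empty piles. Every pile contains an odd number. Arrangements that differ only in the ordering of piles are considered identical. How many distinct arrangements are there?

89

Counting exhaustively, 89 partitions satisfy the conditions.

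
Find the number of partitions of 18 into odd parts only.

46

A partial list (first 12 by largest part):
17,1
15,3
15,1,1,1
13,5
13,3,1,1
13,1,1,1,1,1
11,7
11,5,1,1
11,3,3,1
11,3,1,1,1,1
11,1,1,1,1,1,1,1
9,9
…and 34 more, for 46 total.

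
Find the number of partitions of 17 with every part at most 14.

293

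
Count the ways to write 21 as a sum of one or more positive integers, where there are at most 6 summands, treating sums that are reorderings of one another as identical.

331

There are 331 such partitions.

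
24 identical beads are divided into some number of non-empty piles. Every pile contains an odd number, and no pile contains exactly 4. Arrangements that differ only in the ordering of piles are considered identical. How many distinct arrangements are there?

122

Counting exhaustively, 122 partitions satisfy the conditions.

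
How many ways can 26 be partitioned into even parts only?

Enumerating by decreasing first part gives 101 partitions in all.

101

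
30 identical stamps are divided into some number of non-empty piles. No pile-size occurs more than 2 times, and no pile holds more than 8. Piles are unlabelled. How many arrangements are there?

194

Counting exhaustively, 194 partitions satisfy the conditions.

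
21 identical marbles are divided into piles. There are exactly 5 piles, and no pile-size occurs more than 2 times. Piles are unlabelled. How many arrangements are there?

71

A full systematic count gives 71.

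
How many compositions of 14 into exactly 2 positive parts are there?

13

Equivalently, choose which 1 of the 13 gaps become plus signs: C(13,1) = 13.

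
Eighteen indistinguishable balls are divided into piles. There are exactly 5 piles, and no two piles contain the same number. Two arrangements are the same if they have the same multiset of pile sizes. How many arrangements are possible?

Listing the qualifying partitions of 18:
1 + 2 + 3 + 4 + 8
1 + 2 + 3 + 5 + 7
1 + 2 + 4 + 5 + 6

3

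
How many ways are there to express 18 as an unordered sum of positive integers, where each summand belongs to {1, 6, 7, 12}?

They are:
12+6
12+1+1+1+1+1+1
7+7+1+1+1+1
7+6+1+1+1+1+1
7+1+1+1+1+1+1+1+1+1+1+1
6+6+6
6+6+1+1+1+1+1+1
6+1+1+1+1+1+1+1+1+1+1+1+1
1+1+1+1+1+1+1+1+1+1+1+1+1+1+1+1+1+1
That's 9 in total.

9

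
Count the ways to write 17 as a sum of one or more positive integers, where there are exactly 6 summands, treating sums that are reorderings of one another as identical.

44

There are too many to list fully; the first 12 (by largest part) are:
12 + 1 + 1 + 1 + 1 + 1
11 + 2 + 1 + 1 + 1 + 1
10 + 3 + 1 + 1 + 1 + 1
10 + 2 + 2 + 1 + 1 + 1
9 + 4 + 1 + 1 + 1 + 1
9 + 3 + 2 + 1 + 1 + 1
9 + 2 + 2 + 2 + 1 + 1
8 + 5 + 1 + 1 + 1 + 1
8 + 4 + 2 + 1 + 1 + 1
8 + 3 + 3 + 1 + 1 + 1
8 + 3 + 2 + 2 + 1 + 1
8 + 2 + 2 + 2 + 2 + 1
…and 32 more, for 44 total.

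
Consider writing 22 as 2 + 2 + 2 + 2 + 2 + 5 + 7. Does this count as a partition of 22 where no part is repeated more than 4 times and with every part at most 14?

No

The parts sum to 22, and the condition 'no summand is used more than 4 times' is violated.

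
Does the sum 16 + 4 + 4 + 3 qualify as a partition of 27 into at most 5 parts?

The parts sum to 27, and the condition 'there are at most 5 summands' holds.

Yes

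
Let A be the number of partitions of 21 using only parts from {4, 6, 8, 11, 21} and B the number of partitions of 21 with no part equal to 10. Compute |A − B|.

Partitions of 21 using only parts from {4, 6, 8, 11, 21}: 2.
Partitions of 21 with no part equal to 10: 736.
|2 − 736| = 734.

734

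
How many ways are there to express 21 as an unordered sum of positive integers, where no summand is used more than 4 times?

Counting exhaustively, 505 partitions satisfy the conditions.

505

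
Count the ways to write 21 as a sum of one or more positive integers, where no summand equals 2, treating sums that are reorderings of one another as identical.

302

There are 302 such partitions.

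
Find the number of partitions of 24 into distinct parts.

122

Direct enumeration gives 122 partitions.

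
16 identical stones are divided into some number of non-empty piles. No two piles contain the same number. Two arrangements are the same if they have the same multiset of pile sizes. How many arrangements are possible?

32

There are too many to list fully; the first 12 (by largest part) are:
16
15+1
14+2
13+3
13+2+1
12+4
12+3+1
11+5
11+4+1
11+3+2
10+6
10+5+1
…and 20 more, for 32 total.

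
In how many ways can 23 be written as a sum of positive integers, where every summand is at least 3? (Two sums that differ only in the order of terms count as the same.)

88

Enumerating by decreasing first part gives 88 partitions in all.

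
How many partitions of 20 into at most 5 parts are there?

There are 192 such partitions.

192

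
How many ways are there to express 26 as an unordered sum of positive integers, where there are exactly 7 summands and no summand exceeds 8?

A full systematic count gives 136.

136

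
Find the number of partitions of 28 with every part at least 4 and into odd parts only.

10

Enumerating:
23, 5
21, 7
19, 9
17, 11
15, 13
13, 5, 5, 5
11, 7, 5, 5
9, 9, 5, 5
9, 7, 7, 5
7, 7, 7, 7
That's 10 in total.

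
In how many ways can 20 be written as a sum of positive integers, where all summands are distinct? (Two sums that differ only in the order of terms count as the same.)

64

There are too many to list fully; the first 12 (by largest part) are:
20
19 + 1
18 + 2
17 + 3
17 + 2 + 1
16 + 4
16 + 3 + 1
15 + 5
15 + 4 + 1
15 + 3 + 2
14 + 6
14 + 5 + 1
…and 52 more, for 64 total.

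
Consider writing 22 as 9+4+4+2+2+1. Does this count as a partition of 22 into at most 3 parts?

No

The parts sum to 22, and the condition 'there are at most 3 summands' is violated.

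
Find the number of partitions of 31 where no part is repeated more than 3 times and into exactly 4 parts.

225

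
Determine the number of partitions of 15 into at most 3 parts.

27

There are too many to list fully; the first 12 (by largest part) are:
15
1, 14
2, 13
1, 1, 13
3, 12
1, 2, 12
4, 11
1, 3, 11
2, 2, 11
5, 10
1, 4, 10
2, 3, 10
…and 15 more, for 27 total.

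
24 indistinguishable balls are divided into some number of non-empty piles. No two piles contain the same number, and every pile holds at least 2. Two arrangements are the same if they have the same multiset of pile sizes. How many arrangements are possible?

A partial list (first 12 by largest part):
24
22,2
21,3
20,4
19,5
19,3,2
18,6
18,4,2
17,7
17,5,2
17,4,3
16,8
…and 54 more, for 66 total.

66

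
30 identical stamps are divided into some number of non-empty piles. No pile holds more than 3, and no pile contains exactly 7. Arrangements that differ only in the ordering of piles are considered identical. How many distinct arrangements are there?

A full systematic count gives 91.

91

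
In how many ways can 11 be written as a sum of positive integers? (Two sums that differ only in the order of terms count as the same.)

A partial list (first 12 by largest part):
11
10+1
9+2
9+1+1
8+3
8+2+1
8+1+1+1
7+4
7+3+1
7+2+2
7+2+1+1
7+1+1+1+1
…and 44 more, for 56 total.

56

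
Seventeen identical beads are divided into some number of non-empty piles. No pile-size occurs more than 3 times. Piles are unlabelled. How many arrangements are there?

166

There are 166 such partitions.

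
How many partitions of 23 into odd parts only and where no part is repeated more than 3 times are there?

41

A partial list (first 12 by largest part):
23
1, 1, 21
1, 3, 19
1, 5, 17
3, 3, 17
1, 1, 1, 3, 17
1, 7, 15
3, 5, 15
1, 1, 1, 5, 15
1, 1, 3, 3, 15
1, 9, 13
3, 7, 13
…and 29 more, for 41 total.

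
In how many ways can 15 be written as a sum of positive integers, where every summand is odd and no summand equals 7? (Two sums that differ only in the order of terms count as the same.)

Listing the qualifying partitions of 15:
15
13, 1, 1
11, 3, 1
11, 1, 1, 1, 1
9, 5, 1
9, 3, 3
9, 3, 1, 1, 1
9, 1, 1, 1, 1, 1, 1
5, 5, 5
5, 5, 3, 1, 1
5, 5, 1, 1, 1, 1, 1
5, 3, 3, 3, 1
5, 3, 3, 1, 1, 1, 1
5, 3, 1, 1, 1, 1, 1, 1, 1
5, 1, 1, 1, 1, 1, 1, 1, 1, 1, 1
3, 3, 3, 3, 3
3, 3, 3, 3, 1, 1, 1
3, 3, 3, 1, 1, 1, 1, 1, 1
3, 3, 1, 1, 1, 1, 1, 1, 1, 1, 1
3, 1, 1, 1, 1, 1, 1, 1, 1, 1, 1, 1, 1
1, 1, 1, 1, 1, 1, 1, 1, 1, 1, 1, 1, 1, 1, 1
That's 21 in total.

21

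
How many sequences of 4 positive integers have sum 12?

Place 3 bars in the 11 internal gaps of a row of 12 dots: C(11,3) = 165.

165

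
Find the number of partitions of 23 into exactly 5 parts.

141

Counting exhaustively, 141 partitions satisfy the conditions.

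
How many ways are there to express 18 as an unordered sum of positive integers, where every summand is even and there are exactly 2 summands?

4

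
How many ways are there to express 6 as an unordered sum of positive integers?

11

Enumerating:
6
5 + 1
4 + 2
4 + 1 + 1
3 + 3
3 + 2 + 1
3 + 1 + 1 + 1
2 + 2 + 2
2 + 2 + 1 + 1
2 + 1 + 1 + 1 + 1
1 + 1 + 1 + 1 + 1 + 1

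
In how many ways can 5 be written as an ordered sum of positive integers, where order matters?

There are 4 gaps and each independently is a cut or not, giving 2^4 = 16.

16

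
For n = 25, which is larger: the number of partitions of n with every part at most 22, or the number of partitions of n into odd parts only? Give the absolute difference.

1812

Partitions of 25 with every part at most 22: 1954.
Partitions of 25 into odd parts only: 142.
|1954 − 142| = 1812.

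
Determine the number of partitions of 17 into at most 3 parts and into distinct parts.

25

They are:
17
16, 1
15, 2
14, 3
14, 2, 1
13, 4
13, 3, 1
12, 5
12, 4, 1
12, 3, 2
11, 6
11, 5, 1
11, 4, 2
10, 7
10, 6, 1
10, 5, 2
10, 4, 3
9, 8
9, 7, 1
9, 6, 2
9, 5, 3
8, 7, 2
8, 6, 3
8, 5, 4
7, 6, 4
That's 25 in total.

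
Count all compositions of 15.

16384

Each of the 14 gaps between 15 units is either a break or not: 2^14 = 16384.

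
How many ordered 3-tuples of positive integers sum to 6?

10

By stars and bars with positive parts, the count is C(5,2) = 10.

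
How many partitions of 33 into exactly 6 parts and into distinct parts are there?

58

There are too many to list fully; the first 12 (by largest part) are:
1 + 2 + 3 + 4 + 5 + 18
1 + 2 + 3 + 4 + 6 + 17
1 + 2 + 3 + 4 + 7 + 16
1 + 2 + 3 + 5 + 6 + 16
1 + 2 + 3 + 4 + 8 + 15
1 + 2 + 3 + 5 + 7 + 15
1 + 2 + 4 + 5 + 6 + 15
1 + 2 + 3 + 4 + 9 + 14
1 + 2 + 3 + 5 + 8 + 14
1 + 2 + 3 + 6 + 7 + 14
1 + 2 + 4 + 5 + 7 + 14
1 + 3 + 4 + 5 + 6 + 14
…and 46 more, for 58 total.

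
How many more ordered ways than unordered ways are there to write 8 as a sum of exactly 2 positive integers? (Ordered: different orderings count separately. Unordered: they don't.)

Compositions: C(7,1) = 7.
Partitions of 8 into exactly 2 parts: 4.
Difference: 7 − 4 = 3.

3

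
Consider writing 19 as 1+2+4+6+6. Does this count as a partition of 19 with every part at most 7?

The parts sum to 19, and the condition 'no summand exceeds 7' holds.

Yes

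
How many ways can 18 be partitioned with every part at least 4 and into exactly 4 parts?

2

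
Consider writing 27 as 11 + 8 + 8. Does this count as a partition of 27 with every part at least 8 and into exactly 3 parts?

Yes

The parts sum to 27, and the condition 'every summand is at least 8' holds; the condition 'there are exactly 3 summands' holds.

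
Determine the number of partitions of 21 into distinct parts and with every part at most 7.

Enumerating:
7+6+5+3
7+6+5+2+1
7+6+4+3+1
7+5+4+3+2
6+5+4+3+2+1

5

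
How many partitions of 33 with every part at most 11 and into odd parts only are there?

252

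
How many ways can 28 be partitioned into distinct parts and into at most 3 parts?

A partial list (first 12 by largest part):
28
1 + 27
2 + 26
3 + 25
1 + 2 + 25
4 + 24
1 + 3 + 24
5 + 23
1 + 4 + 23
2 + 3 + 23
6 + 22
1 + 5 + 22
…and 54 more, for 66 total.

66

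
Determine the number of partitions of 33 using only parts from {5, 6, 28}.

2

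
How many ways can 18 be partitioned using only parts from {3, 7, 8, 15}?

3

Enumerating:
15,3
8,7,3
3,3,3,3,3,3
That's 3 in total.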